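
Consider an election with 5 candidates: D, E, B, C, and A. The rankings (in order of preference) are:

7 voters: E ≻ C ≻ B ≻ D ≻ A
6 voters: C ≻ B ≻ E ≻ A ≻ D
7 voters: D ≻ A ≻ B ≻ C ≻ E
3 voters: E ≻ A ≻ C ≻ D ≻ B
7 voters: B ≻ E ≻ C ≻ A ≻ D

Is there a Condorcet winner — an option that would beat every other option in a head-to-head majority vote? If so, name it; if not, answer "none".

Checking pairwise contests:
E beats D 23–7.
B beats E 20–10.
C beats B 16–14.
E beats C 17–13.
E beats A 23–7.
Every option loses at least one head-to-head, so there is no Condorcet winner.

none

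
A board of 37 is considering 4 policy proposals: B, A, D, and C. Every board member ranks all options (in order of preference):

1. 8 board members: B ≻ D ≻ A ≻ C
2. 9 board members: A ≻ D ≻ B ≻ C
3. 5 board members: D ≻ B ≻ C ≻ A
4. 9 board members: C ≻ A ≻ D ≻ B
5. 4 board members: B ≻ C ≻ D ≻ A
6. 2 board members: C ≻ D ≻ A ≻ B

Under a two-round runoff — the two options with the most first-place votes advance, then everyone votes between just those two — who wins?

B

Round 1 first-place votes: B 12, A 9, D 5, C 11.
B and C advance.
Runoff: B is preferred to C by 26 voters; C by 11.
B wins the runoff.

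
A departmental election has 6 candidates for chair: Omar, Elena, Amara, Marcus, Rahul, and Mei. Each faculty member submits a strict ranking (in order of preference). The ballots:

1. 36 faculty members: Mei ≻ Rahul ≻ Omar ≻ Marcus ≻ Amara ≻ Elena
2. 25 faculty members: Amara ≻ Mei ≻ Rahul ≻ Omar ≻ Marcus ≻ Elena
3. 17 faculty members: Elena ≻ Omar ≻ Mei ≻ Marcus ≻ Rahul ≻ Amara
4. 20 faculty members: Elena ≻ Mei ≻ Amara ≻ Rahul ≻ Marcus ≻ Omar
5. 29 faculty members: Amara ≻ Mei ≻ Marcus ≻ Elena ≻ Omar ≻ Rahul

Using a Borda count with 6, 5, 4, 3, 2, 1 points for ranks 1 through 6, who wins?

Omar: 36·4 + 25·3 + 17·5 + 20·1 + 29·2 = 382
Elena: 36·1 + 25·1 + 17·6 + 20·6 + 29·3 = 370
Amara: 36·2 + 25·6 + 17·1 + 20·4 + 29·6 = 493
Marcus: 36·3 + 25·2 + 17·3 + 20·2 + 29·4 = 365
Rahul: 36·5 + 25·4 + 17·2 + 20·3 + 29·1 = 403
Mei: 36·6 + 25·5 + 17·4 + 20·5 + 29·5 = 654
Mei has the highest Borda score (654).

Mei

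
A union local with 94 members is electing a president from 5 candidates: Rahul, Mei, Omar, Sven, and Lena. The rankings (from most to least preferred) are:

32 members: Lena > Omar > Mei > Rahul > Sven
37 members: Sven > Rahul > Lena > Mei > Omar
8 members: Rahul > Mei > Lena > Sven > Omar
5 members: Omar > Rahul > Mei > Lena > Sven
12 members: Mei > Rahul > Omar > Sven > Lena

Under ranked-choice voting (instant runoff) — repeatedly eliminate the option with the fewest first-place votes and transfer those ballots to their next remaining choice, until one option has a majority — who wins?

Sven

Round 1: Rahul 8, Mei 12, Omar 5, Sven 37, Lena 32. Eliminate Omar.
Round 2: Rahul 13, Mei 12, Sven 37, Lena 32. Eliminate Mei.
Round 3: Rahul 25, Sven 37, Lena 32. Eliminate Rahul.
Round 4: Sven 49, Lena 45. Sven has a majority.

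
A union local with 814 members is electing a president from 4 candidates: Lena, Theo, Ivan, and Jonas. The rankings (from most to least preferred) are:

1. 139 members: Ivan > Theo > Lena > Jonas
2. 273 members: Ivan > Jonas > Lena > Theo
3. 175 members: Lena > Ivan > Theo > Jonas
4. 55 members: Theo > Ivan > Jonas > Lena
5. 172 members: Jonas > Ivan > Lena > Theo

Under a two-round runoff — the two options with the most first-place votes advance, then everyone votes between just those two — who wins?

Ivan

Round 1 first-place votes: Lena 175, Theo 55, Ivan 412, Jonas 172.
Ivan and Lena advance.
Runoff: Ivan is preferred to Lena by 639 voters; Lena by 175.
Ivan wins the runoff.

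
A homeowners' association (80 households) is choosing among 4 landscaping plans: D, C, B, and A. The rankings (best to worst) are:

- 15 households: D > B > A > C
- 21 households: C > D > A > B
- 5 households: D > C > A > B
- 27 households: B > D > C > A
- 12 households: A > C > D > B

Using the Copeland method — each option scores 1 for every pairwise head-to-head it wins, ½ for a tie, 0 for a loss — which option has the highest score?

D: beats C, B, and A → score 3.
C: beats A; loses to D and B → score 1.
B: beats C and A; loses to D → score 2.
A: loses to D, C, and B → score 0.
D has the best pairwise record.

D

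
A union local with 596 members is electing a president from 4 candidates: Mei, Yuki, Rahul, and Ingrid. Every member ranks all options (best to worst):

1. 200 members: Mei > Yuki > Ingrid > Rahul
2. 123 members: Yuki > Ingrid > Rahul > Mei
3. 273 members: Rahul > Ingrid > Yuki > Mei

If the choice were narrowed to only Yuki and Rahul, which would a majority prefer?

Voters preferring Yuki to Rahul: 323; preferring Rahul to Yuki: 273.
Yuki wins the head-to-head.

Yuki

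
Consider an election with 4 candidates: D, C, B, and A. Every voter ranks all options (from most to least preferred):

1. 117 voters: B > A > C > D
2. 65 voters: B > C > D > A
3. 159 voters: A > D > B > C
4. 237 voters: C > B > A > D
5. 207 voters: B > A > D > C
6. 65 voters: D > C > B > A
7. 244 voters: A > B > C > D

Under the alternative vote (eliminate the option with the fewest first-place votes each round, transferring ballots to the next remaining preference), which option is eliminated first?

D

Round 1: D 65, C 237, B 389, A 403. Eliminate D.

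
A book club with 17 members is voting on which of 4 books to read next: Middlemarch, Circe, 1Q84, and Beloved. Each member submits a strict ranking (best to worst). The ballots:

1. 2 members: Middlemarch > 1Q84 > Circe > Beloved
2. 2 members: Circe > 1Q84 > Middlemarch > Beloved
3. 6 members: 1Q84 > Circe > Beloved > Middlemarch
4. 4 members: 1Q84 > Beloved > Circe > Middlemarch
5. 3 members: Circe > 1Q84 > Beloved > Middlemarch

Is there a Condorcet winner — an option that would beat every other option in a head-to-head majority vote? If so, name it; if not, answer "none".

1Q84

1Q84 vs Middlemarch: 15–2 for 1Q84.
1Q84 vs Circe: 12–5 for 1Q84.
1Q84 vs Beloved: 17–0 for 1Q84.
1Q84 beats every other option head-to-head.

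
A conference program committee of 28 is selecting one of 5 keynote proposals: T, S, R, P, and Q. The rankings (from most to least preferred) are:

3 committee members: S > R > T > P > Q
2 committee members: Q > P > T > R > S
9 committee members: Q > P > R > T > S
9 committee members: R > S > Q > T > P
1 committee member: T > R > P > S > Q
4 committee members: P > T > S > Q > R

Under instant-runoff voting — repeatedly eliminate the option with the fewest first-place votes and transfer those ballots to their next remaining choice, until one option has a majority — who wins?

Q

Round 1: T 1, S 3, R 9, P 4, Q 11. Eliminate T.
Round 2: S 3, R 10, P 4, Q 11. Eliminate S.
Round 3: R 13, P 4, Q 11. Eliminate P.
Round 4: R 13, Q 15. Q has a majority.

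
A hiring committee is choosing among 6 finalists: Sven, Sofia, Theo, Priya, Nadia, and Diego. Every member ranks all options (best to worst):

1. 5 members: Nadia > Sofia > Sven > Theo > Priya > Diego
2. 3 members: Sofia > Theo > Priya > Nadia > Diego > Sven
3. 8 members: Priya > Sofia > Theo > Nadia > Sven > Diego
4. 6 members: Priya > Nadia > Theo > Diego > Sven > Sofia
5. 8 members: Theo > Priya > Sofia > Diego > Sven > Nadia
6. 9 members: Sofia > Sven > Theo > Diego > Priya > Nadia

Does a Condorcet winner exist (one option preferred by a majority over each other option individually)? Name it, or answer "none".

Checking pairwise contests:
Sofia beats Sven 33–6.
Priya beats Sofia 22–17.
Sofia beats Theo 25–14.
Theo beats Priya 25–14.
Sofia beats Nadia 28–11.
Sven beats Diego 22–17.
Every option loses at least one head-to-head, so there is no Condorcet winner.

none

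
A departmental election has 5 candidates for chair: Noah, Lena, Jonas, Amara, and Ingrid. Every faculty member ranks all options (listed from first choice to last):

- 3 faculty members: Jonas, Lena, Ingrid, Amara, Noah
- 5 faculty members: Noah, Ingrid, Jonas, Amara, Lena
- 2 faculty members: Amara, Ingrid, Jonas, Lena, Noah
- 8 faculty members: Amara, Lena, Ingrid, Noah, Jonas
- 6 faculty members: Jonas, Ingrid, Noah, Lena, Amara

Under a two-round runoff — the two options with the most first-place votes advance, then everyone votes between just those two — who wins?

Round 1 first-place votes: Noah 5, Lena 0, Jonas 9, Amara 10, Ingrid 0.
Amara and Jonas advance.
Runoff: Amara is preferred to Jonas by 10 voters; Jonas by 14.
Jonas wins the runoff.

Jonas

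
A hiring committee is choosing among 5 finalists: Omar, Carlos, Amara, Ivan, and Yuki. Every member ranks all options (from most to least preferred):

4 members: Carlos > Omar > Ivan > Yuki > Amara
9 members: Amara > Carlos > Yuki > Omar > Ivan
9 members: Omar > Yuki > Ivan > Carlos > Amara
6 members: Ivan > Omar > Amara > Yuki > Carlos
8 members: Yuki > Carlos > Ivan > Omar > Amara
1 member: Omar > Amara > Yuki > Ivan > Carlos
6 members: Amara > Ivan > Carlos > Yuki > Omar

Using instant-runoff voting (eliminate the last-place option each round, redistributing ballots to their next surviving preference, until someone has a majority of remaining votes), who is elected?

Round 1: Omar 10, Carlos 4, Amara 15, Ivan 6, Yuki 8. Eliminate Carlos.
Round 2: Omar 14, Amara 15, Ivan 6, Yuki 8. Eliminate Ivan.
Round 3: Omar 20, Amara 15, Yuki 8. Eliminate Yuki.
Round 4: Omar 28, Amara 15. Omar has a majority.

Omar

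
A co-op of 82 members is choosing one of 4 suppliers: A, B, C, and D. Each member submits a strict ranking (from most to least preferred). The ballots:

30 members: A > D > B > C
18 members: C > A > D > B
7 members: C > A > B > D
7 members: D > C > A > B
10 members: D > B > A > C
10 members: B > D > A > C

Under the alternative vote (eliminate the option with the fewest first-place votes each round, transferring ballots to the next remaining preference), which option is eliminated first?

B

Round 1: A 30, B 10, C 25, D 17. Eliminate B.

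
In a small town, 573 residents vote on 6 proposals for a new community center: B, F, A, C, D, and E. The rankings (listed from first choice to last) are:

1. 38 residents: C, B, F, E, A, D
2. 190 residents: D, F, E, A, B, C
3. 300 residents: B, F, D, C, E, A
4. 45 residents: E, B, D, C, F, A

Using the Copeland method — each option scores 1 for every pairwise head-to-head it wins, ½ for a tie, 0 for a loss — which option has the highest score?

B

B: beats F, A, C, D, and E → score 5.
F: beats A, C, D, and E; loses to B → score 4.
A: loses to B, F, C, D, and E → score 0.
C: beats A and E; loses to B, F, and D → score 2.
D: beats A, C, and E; loses to B and F → score 3.
E: beats A; loses to B, F, C, and D → score 1.
B has the best pairwise record.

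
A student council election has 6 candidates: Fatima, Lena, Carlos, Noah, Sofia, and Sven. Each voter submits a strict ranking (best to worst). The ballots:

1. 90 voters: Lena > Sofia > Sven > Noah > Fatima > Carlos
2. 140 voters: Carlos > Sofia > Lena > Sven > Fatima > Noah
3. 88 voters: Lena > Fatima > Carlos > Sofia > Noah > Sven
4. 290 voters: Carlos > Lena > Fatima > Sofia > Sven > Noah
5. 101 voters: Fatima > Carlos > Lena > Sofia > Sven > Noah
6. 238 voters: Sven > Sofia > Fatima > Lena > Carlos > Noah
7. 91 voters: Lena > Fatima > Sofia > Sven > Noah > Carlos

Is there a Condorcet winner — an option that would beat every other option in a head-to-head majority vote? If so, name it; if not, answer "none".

Checking pairwise contests:
Lena beats Fatima 699–339.
Carlos beats Lena 531–507.
Fatima beats Carlos 608–430.
Fatima beats Noah 948–90.
Fatima beats Sofia 570–468.
Fatima beats Sven 570–468.
Every option loses at least one head-to-head, so there is no Condorcet winner.

none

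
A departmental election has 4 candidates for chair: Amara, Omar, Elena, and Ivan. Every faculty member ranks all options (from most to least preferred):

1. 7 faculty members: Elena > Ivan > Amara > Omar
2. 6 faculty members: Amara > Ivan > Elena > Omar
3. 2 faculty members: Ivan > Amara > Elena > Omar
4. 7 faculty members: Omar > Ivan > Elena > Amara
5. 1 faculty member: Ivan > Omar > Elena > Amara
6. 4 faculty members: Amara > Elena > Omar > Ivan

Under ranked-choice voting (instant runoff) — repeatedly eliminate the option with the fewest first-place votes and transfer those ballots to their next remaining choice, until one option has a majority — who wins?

Amara

Round 1: Amara 10, Omar 7, Elena 7, Ivan 3. Eliminate Ivan.
Round 2: Amara 12, Omar 8, Elena 7. Eliminate Elena.
Round 3: Amara 19, Omar 8. Amara has a majority.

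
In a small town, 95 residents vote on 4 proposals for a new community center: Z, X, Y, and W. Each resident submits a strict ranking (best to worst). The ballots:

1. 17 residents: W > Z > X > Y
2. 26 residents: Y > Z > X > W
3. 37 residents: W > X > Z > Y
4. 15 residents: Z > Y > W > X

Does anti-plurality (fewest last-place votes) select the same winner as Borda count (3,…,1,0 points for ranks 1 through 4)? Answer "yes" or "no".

Anti-plurality — last-place votes: Z 0, X 15, Y 54, W 26. Winner: Z.
Borda — scores: Z 168, X 117, Y 108, W 177. Winner: W.
The two methods disagree.

no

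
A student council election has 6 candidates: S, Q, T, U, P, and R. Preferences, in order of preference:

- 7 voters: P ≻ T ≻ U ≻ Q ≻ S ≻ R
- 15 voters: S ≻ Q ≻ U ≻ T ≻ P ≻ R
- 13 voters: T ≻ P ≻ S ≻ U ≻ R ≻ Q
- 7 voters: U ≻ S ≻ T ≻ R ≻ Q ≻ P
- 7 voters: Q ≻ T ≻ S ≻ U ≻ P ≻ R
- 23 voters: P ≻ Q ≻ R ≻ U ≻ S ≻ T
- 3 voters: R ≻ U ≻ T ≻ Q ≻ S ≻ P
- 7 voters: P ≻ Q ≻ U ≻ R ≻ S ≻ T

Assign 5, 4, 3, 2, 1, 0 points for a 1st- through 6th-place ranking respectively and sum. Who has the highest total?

S: 7·1 + 15·5 + 13·3 + 7·4 + 7·3 + 23·1 + 3·1 + 7·1 = 203
Q: 7·2 + 15·4 + 13·0 + 7·1 + 7·5 + 23·4 + 3·2 + 7·4 = 242
T: 7·4 + 15·2 + 13·5 + 7·3 + 7·4 + 23·0 + 3·3 + 7·0 = 181
U: 7·3 + 15·3 + 13·2 + 7·5 + 7·2 + 23·2 + 3·4 + 7·3 = 220
P: 7·5 + 15·1 + 13·4 + 7·0 + 7·1 + 23·5 + 3·0 + 7·5 = 259
R: 7·0 + 15·0 + 13·1 + 7·2 + 7·0 + 23·3 + 3·5 + 7·2 = 125
P has the highest Borda score (259).

P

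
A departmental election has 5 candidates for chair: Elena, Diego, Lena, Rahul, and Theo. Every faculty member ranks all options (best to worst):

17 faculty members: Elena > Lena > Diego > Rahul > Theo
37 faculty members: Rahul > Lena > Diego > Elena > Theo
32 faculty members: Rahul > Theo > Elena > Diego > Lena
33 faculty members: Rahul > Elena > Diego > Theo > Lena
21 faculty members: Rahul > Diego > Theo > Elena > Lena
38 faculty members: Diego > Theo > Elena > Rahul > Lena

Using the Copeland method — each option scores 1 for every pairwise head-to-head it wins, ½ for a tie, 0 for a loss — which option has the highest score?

Rahul

Elena: beats Lena; loses to Diego, Rahul, and Theo → score 1.
Diego: beats Elena, Lena, and Theo; loses to Rahul → score 3.
Lena: loses to Elena, Diego, Rahul, and Theo → score 0.
Rahul: beats Elena, Diego, Lena, and Theo → score 4.
Theo: beats Elena and Lena; loses to Diego and Rahul → score 2.
Rahul has the best pairwise record.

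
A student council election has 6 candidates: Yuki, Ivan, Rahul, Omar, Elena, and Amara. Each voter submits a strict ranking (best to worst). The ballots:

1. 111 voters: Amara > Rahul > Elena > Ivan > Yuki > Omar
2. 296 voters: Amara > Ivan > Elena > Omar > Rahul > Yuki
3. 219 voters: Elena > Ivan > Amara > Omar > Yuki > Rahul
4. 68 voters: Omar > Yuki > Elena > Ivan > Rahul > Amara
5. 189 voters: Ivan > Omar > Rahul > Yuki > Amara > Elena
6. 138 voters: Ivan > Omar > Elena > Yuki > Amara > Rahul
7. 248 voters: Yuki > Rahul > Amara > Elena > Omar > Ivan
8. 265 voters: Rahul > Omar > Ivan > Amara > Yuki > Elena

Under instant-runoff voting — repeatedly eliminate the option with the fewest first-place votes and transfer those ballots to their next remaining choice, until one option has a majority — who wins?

Ivan

Round 1: Yuki 248, Ivan 327, Rahul 265, Omar 68, Elena 219, Amara 407. Eliminate Omar.
Round 2: Yuki 316, Ivan 327, Rahul 265, Elena 219, Amara 407. Eliminate Elena.
Round 3: Yuki 316, Ivan 546, Rahul 265, Amara 407. Eliminate Rahul.
Round 4: Yuki 316, Ivan 811, Amara 407. Ivan has a majority.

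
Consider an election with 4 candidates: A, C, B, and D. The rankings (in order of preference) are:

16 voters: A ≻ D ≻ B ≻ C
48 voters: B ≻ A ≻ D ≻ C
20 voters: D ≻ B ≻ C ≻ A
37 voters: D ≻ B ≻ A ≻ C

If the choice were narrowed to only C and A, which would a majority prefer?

Voters preferring C to A: 20; preferring A to C: 101.
A wins the head-to-head.

A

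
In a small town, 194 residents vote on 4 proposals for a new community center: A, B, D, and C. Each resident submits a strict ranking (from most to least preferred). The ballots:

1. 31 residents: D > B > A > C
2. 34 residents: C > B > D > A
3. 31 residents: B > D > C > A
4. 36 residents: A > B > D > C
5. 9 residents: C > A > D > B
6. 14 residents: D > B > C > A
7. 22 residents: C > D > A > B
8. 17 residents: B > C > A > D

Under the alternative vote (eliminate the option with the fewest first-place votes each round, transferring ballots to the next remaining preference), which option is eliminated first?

A

Round 1: A 36, B 48, D 45, C 65. Eliminate A.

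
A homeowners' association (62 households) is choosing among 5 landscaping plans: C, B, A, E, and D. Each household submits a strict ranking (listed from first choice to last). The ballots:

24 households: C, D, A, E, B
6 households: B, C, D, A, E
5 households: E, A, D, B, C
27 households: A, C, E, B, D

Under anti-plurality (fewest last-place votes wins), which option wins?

A

Last-place votes: C 5, B 24, A 0, E 6, D 27.
A is ranked last by the fewest voters, so A wins.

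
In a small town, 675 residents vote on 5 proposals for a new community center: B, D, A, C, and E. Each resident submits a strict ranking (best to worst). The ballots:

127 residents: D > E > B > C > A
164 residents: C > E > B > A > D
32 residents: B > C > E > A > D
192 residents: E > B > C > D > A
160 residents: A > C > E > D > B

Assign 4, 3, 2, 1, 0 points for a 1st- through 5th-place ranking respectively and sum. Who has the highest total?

B: 127·2 + 164·2 + 32·4 + 192·3 + 160·0 = 1286
D: 127·4 + 164·0 + 32·0 + 192·1 + 160·1 = 860
A: 127·0 + 164·1 + 32·1 + 192·0 + 160·4 = 836
C: 127·1 + 164·4 + 32·3 + 192·2 + 160·3 = 1743
E: 127·3 + 164·3 + 32·2 + 192·4 + 160·2 = 2025
E has the highest Borda score (2025).

E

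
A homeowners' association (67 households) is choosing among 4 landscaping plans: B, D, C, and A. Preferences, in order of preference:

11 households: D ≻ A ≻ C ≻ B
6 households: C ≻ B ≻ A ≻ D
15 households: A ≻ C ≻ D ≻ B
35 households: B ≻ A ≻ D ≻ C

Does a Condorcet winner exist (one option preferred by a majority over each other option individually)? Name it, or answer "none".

B vs D: 41–26 for B.
B vs C: 35–32 for B.
B vs A: 41–26 for B.
B beats every other option head-to-head.

B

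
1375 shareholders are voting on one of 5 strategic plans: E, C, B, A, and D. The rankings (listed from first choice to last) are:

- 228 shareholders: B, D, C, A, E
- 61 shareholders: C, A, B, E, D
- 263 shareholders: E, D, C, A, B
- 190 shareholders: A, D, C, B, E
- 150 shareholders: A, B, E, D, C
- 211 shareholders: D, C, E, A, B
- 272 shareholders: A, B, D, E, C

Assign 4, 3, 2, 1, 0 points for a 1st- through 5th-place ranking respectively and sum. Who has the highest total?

E: 228·0 + 61·1 + 263·4 + 190·0 + 150·2 + 211·2 + 272·1 = 2107
C: 228·2 + 61·4 + 263·2 + 190·2 + 150·0 + 211·3 + 272·0 = 2239
B: 228·4 + 61·2 + 263·0 + 190·1 + 150·3 + 211·0 + 272·3 = 2490
A: 228·1 + 61·3 + 263·1 + 190·4 + 150·4 + 211·1 + 272·4 = 3333
D: 228·3 + 61·0 + 263·3 + 190·3 + 150·1 + 211·4 + 272·2 = 3581
D has the highest Borda score (3581).

D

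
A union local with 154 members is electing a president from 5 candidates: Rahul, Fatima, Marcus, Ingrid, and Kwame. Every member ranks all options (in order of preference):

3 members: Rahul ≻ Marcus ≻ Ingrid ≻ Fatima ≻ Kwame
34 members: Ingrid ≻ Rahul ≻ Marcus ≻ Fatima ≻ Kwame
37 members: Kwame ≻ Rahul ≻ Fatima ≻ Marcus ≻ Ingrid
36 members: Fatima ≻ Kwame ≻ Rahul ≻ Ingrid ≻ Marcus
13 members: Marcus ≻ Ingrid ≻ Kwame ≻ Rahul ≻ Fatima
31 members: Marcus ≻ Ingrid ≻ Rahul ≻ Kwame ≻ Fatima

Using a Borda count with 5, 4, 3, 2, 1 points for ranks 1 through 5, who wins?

Rahul: 3·5 + 34·4 + 37·4 + 36·3 + 13·2 + 31·3 = 526
Fatima: 3·2 + 34·2 + 37·3 + 36·5 + 13·1 + 31·1 = 409
Marcus: 3·4 + 34·3 + 37·2 + 36·1 + 13·5 + 31·5 = 444
Ingrid: 3·3 + 34·5 + 37·1 + 36·2 + 13·4 + 31·4 = 464
Kwame: 3·1 + 34·1 + 37·5 + 36·4 + 13·3 + 31·2 = 467
Rahul has the highest Borda score (526).

Rahul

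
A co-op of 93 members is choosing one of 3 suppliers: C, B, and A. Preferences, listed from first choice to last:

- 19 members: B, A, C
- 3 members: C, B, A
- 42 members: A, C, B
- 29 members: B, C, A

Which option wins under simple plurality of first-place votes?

First-place votes: C 3, B 48, A 42.
B has the most first-place votes.

B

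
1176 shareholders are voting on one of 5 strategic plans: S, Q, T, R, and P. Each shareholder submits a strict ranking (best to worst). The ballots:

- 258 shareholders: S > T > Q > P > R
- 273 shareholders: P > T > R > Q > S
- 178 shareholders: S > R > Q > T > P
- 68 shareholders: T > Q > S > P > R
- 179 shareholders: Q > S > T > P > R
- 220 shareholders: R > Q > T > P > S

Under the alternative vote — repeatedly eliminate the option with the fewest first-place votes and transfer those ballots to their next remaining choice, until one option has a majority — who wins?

Q

Round 1: S 436, Q 179, T 68, R 220, P 273. Eliminate T.
Round 2: S 436, Q 247, R 220, P 273. Eliminate R.
Round 3: S 436, Q 467, P 273. Eliminate P.
Round 4: S 436, Q 740. Q has a majority.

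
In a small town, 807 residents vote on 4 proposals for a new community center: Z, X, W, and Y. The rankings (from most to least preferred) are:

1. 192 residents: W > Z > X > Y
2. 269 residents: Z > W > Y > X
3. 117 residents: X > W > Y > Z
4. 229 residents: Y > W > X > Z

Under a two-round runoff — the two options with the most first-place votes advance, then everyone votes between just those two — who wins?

Z

Round 1 first-place votes: Z 269, X 117, W 192, Y 229.
Z and Y advance.
Runoff: Z is preferred to Y by 461 voters; Y by 346.
Z wins the runoff.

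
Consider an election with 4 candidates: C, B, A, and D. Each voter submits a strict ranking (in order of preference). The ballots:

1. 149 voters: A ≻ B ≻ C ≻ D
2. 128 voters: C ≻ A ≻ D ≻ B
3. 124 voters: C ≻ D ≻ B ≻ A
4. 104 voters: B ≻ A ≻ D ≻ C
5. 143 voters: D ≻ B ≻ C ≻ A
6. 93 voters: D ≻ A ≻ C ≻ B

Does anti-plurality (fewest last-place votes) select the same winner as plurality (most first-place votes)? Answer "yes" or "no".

yes

Anti-plurality — last-place votes: C 104, B 221, A 267, D 149. Winner: C.
Plurality — first-place votes: C 252, B 104, A 149, D 236. Winner: C.
The two methods agree.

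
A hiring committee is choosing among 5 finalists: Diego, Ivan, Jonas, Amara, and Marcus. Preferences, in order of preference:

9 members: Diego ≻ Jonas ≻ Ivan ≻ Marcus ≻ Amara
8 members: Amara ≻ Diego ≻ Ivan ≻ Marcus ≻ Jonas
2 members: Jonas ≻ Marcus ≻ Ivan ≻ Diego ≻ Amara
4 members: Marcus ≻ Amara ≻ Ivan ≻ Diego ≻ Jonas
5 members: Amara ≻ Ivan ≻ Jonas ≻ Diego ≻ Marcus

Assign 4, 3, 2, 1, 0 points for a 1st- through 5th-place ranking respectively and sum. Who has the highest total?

Diego

Diego: 9·4 + 8·3 + 2·1 + 4·1 + 5·1 = 71
Ivan: 9·2 + 8·2 + 2·2 + 4·2 + 5·3 = 61
Jonas: 9·3 + 8·0 + 2·4 + 4·0 + 5·2 = 45
Amara: 9·0 + 8·4 + 2·0 + 4·3 + 5·4 = 64
Marcus: 9·1 + 8·1 + 2·3 + 4·4 + 5·0 = 39
Diego has the highest Borda score (71).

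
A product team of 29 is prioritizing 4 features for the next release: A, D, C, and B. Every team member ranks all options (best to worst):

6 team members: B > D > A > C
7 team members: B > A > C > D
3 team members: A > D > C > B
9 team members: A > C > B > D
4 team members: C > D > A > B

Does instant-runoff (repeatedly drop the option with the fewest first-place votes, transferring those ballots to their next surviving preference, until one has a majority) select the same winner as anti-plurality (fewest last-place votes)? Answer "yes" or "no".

yes

Instant-runoff — R1 A 12, D 0, C 4, B 13 (D out); R2 A 12, C 4, B 13 (C out); R3 A 16, B 13 (A winner). Winner: A.
Anti-plurality — last-place votes: A 0, D 16, C 6, B 7. Winner: A.
The two methods agree.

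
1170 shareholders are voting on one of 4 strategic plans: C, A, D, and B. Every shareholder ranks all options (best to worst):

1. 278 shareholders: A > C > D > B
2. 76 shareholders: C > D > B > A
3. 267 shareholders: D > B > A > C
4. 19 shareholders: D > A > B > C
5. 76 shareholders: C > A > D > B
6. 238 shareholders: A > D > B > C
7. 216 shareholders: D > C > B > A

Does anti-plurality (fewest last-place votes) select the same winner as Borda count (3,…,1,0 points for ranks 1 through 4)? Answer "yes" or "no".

yes

Anti-plurality — last-place votes: C 524, A 292, D 0, B 354. Winner: D.
Borda — scores: C 1444, A 2005, D 2488, B 1083. Winner: D.
The two methods agree.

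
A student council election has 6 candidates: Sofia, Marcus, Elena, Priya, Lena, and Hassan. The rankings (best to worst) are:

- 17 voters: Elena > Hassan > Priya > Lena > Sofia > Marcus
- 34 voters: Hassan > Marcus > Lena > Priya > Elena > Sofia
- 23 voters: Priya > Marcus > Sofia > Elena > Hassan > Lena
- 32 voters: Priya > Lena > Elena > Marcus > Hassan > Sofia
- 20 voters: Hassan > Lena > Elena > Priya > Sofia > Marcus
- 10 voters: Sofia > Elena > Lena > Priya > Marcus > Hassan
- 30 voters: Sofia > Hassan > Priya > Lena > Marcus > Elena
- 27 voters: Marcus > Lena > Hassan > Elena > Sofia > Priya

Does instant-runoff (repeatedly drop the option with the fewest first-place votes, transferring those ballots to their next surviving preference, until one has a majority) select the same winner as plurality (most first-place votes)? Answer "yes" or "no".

no

Instant-runoff — R1 Sofia 40, Marcus 27, Elena 17, Priya 55, Lena 0, Hassan 54 (Lena out); R2 Sofia 40, Marcus 27, Elena 17, Priya 55, Hassan 54 (Elena out); R3 Sofia 40, Marcus 27, Priya 55, Hassan 71 (Marcus out); R4 Sofia 40, Priya 55, Hassan 98 (Hassan winner). Winner: Hassan.
Plurality — first-place votes: Sofia 40, Marcus 27, Elena 17, Priya 55, Lena 0, Hassan 54. Winner: Priya.
The two methods disagree.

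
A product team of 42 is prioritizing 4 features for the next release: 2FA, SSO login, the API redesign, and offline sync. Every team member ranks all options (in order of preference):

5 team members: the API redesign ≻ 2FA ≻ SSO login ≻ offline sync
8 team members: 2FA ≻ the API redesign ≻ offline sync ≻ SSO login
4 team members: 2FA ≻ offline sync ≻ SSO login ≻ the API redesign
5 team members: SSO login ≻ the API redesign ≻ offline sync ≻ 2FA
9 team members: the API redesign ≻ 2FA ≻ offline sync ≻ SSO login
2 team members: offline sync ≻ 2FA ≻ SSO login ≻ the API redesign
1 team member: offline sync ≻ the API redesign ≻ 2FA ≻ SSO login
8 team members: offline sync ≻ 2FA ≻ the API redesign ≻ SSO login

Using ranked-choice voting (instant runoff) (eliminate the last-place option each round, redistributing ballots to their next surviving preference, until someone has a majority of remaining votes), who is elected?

2FA

Round 1: 2FA 12, SSO login 5, the API redesign 14, offline sync 11. Eliminate SSO login.
Round 2: 2FA 12, the API redesign 19, offline sync 11. Eliminate offline sync.
Round 3: 2FA 22, the API redesign 20. 2FA has a majority.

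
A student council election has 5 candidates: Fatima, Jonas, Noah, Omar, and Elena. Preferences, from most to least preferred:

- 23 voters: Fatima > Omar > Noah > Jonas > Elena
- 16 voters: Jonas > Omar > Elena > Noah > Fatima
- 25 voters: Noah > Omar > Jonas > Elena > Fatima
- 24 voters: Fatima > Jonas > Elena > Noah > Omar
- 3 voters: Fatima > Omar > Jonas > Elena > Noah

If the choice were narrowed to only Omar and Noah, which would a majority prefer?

Noah

Voters preferring Omar to Noah: 42; preferring Noah to Omar: 49.
Noah wins the head-to-head.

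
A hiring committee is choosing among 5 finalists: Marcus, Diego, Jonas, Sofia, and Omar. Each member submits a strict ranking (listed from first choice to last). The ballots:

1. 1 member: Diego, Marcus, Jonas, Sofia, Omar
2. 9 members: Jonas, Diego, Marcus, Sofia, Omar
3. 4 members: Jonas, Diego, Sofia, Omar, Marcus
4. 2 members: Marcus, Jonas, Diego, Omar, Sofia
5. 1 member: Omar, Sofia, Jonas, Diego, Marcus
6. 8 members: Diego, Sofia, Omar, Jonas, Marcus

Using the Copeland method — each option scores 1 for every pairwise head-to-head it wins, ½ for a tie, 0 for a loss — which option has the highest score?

Marcus: loses to Diego, Jonas, Sofia, and Omar → score 0.
Diego: beats Marcus, Sofia, and Omar; loses to Jonas → score 3.
Jonas: beats Marcus, Diego, Sofia, and Omar → score 4.
Sofia: beats Marcus and Omar; loses to Diego and Jonas → score 2.
Omar: beats Marcus; loses to Diego, Jonas, and Sofia → score 1.
Jonas has the best pairwise record.

Jonas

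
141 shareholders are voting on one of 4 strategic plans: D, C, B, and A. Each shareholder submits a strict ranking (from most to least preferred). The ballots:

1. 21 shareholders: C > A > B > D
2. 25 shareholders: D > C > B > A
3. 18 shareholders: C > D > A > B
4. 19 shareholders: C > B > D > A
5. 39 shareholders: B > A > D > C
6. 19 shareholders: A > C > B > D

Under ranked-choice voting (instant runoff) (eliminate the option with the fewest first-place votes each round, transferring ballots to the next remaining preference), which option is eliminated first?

Round 1: D 25, C 58, B 39, A 19. Eliminate A.

A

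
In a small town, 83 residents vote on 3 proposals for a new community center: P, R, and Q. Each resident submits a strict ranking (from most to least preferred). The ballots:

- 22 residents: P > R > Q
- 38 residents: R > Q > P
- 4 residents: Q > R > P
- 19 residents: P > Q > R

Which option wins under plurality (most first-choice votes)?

First-place votes: P 41, R 38, Q 4.
P has the most first-place votes.

P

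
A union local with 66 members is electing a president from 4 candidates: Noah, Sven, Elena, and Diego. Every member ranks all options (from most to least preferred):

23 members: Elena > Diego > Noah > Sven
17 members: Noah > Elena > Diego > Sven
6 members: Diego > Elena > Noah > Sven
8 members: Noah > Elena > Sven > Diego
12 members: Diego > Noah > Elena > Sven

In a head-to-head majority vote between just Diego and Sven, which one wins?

Diego

Voters preferring Diego to Sven: 58; preferring Sven to Diego: 8.
Diego wins the head-to-head.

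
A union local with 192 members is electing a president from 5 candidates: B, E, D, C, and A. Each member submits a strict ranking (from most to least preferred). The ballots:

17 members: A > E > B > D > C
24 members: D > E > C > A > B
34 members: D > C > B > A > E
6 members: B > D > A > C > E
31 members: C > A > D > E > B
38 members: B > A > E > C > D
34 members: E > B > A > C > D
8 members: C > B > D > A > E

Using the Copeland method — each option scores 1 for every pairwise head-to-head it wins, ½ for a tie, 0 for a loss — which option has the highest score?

B: beats D and A; loses to E and C → score 2.
E: beats B and C; loses to D and A → score 2.
D: beats E; loses to B, C, and A → score 1.
C: beats B, D, and A; loses to E → score 3.
A: beats E and D; loses to B and C → score 2.
C has the best pairwise record.

C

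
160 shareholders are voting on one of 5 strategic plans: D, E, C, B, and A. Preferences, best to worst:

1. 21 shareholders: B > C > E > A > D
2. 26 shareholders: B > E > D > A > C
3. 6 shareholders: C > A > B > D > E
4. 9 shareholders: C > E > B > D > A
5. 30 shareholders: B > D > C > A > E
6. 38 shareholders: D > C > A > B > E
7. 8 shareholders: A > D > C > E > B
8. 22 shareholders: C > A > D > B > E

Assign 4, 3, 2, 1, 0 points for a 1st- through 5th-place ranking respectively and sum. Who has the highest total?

C

D: 21·0 + 26·2 + 6·1 + 9·1 + 30·3 + 38·4 + 8·3 + 22·2 = 377
E: 21·2 + 26·3 + 6·0 + 9·3 + 30·0 + 38·0 + 8·1 + 22·0 = 155
C: 21·3 + 26·0 + 6·4 + 9·4 + 30·2 + 38·3 + 8·2 + 22·4 = 401
B: 21·4 + 26·4 + 6·2 + 9·2 + 30·4 + 38·1 + 8·0 + 22·1 = 398
A: 21·1 + 26·1 + 6·3 + 9·0 + 30·1 + 38·2 + 8·4 + 22·3 = 269
C has the highest Borda score (401).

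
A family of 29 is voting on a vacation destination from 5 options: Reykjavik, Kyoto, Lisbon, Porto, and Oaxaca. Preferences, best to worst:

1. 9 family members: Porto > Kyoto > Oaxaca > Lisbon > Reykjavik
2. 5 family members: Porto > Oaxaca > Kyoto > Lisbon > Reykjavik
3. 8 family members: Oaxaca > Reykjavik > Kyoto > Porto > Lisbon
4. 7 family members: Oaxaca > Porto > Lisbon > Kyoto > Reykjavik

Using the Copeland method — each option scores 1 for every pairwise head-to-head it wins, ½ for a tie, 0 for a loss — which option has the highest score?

Oaxaca

Reykjavik: loses to Kyoto, Lisbon, Porto, and Oaxaca → score 0.
Kyoto: beats Reykjavik and Lisbon; loses to Porto and Oaxaca → score 2.
Lisbon: beats Reykjavik; loses to Kyoto, Porto, and Oaxaca → score 1.
Porto: beats Reykjavik, Kyoto, and Lisbon; loses to Oaxaca → score 3.
Oaxaca: beats Reykjavik, Kyoto, Lisbon, and Porto → score 4.
Oaxaca has the best pairwise record.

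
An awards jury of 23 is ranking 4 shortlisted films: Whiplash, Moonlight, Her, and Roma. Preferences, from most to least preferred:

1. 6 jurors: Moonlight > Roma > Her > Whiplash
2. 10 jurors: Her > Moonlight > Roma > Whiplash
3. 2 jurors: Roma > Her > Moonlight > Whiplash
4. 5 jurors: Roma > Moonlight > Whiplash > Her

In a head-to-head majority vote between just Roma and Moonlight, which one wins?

Voters preferring Roma to Moonlight: 7; preferring Moonlight to Roma: 16.
Moonlight wins the head-to-head.

Moonlight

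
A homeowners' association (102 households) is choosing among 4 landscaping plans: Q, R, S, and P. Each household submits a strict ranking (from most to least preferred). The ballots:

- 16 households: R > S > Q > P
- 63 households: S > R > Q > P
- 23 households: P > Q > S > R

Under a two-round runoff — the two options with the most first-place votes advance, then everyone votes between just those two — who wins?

S

Round 1 first-place votes: Q 0, R 16, S 63, P 23.
S and P advance.
Runoff: S is preferred to P by 79 voters; P by 23.
S wins the runoff.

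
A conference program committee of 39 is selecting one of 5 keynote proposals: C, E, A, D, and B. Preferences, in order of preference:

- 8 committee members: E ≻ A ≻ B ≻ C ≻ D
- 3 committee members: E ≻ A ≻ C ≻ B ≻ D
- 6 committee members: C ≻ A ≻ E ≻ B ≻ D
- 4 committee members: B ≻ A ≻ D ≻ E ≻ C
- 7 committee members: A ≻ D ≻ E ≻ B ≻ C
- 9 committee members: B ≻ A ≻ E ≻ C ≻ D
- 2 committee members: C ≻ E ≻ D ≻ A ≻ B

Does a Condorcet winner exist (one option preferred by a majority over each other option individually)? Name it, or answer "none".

A vs C: 31–8 for A.
A vs E: 26–13 for A.
A vs D: 37–2 for A.
A vs B: 26–13 for A.
A beats every other option head-to-head.

A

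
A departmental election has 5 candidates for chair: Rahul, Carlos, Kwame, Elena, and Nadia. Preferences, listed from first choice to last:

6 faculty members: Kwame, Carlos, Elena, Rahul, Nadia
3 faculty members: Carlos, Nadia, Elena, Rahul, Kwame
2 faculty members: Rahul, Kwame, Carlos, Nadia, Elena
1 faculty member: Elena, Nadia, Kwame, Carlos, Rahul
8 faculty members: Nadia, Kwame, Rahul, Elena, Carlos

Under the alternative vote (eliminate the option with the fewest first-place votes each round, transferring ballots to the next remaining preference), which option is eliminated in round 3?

Carlos

Round 1: Rahul 2, Carlos 3, Kwame 6, Elena 1, Nadia 8. Eliminate Elena.
Round 2: Rahul 2, Carlos 3, Kwame 6, Nadia 9. Eliminate Rahul.
Round 3: Carlos 3, Kwame 8, Nadia 9. Eliminate Carlos.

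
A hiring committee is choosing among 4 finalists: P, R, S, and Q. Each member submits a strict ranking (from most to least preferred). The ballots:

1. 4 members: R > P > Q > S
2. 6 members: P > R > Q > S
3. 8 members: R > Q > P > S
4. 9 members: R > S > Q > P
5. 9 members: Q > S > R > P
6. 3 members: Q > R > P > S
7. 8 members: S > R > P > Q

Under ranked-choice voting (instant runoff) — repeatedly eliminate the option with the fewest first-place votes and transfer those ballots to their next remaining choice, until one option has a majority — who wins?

R

Round 1: P 6, R 21, S 8, Q 12. Eliminate P.
Round 2: R 27, S 8, Q 12. R has a majority.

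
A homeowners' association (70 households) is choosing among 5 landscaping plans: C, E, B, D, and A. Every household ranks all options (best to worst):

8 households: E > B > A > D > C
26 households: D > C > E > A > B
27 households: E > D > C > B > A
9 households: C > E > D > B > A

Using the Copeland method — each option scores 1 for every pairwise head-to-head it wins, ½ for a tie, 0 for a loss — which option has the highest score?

C: beats B and A; ties E; loses to D → score 2.5.
E: beats B, D, and A; ties C → score 3.5.
B: beats A; loses to C, E, and D → score 1.
D: beats C, B, and A; loses to E → score 3.
A: loses to C, E, B, and D → score 0.
E has the best pairwise record.

E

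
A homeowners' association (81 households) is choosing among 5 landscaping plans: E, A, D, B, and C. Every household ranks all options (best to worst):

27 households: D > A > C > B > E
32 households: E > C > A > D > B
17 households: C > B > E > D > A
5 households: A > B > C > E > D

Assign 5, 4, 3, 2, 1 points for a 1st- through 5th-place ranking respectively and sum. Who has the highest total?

E: 27·1 + 32·5 + 17·3 + 5·2 = 248
A: 27·4 + 32·3 + 17·1 + 5·5 = 246
D: 27·5 + 32·2 + 17·2 + 5·1 = 238
B: 27·2 + 32·1 + 17·4 + 5·4 = 174
C: 27·3 + 32·4 + 17·5 + 5·3 = 309
C has the highest Borda score (309).

C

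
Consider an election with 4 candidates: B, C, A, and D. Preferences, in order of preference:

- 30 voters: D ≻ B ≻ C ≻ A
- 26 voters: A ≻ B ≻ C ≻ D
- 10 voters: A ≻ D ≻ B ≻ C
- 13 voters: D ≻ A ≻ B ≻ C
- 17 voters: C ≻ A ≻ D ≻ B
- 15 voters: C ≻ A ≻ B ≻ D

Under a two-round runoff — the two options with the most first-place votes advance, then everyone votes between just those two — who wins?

A

Round 1 first-place votes: B 0, C 32, A 36, D 43.
D and A advance.
Runoff: D is preferred to A by 43 voters; A by 68.
A wins the runoff.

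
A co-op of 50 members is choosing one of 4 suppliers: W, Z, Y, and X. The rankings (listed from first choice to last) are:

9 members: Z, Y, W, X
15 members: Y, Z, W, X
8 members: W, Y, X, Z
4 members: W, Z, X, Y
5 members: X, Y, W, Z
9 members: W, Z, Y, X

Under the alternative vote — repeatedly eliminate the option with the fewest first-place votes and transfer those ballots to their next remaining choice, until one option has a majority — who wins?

Round 1: W 21, Z 9, Y 15, X 5. Eliminate X.
Round 2: W 21, Z 9, Y 20. Eliminate Z.
Round 3: W 21, Y 29. Y has a majority.

Y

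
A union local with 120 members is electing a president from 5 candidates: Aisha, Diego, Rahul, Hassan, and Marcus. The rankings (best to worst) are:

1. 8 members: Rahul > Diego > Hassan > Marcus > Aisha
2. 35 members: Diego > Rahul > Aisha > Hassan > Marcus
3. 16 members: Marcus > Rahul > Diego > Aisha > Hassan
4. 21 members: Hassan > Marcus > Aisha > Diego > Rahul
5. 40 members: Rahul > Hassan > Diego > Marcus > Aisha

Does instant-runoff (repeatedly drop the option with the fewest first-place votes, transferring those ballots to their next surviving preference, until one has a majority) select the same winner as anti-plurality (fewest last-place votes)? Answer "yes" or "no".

Instant-runoff — R1 Aisha 0, Diego 35, Rahul 48, Hassan 21, Marcus 16 (Aisha out); R2 Diego 35, Rahul 48, Hassan 21, Marcus 16 (Marcus out); R3 Diego 35, Rahul 64, Hassan 21 (Rahul winner). Winner: Rahul.
Anti-plurality — last-place votes: Aisha 48, Diego 0, Rahul 21, Hassan 16, Marcus 35. Winner: Diego.
The two methods disagree.

no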